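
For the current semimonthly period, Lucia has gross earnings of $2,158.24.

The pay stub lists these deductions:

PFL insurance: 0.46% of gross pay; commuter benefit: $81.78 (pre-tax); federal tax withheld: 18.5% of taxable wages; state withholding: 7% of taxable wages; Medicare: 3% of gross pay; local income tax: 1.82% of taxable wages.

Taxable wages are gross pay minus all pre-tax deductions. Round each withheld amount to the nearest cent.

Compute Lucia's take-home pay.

$1,434.49

Commuter benefit: $81.78
Taxable wages = $2,158.24 − $81.78 = $2,076.46
State withholding: $2,076.46 × 0.07 = $145.35
Federal tax withheld: $2,076.46 × 0.185 = $384.15
Local income tax: $2,076.46 × 0.0182 = $37.79
Medicare: $2,158.24 × 0.03 = $64.75
PFL insurance: $2,158.24 × 0.0046 = $9.93
Total deductions = $81.78 + $145.35 + $384.15 + $37.79 + $64.75 + $9.93 = $723.75
Net pay = $2,158.24 − $723.75 = $1,434.49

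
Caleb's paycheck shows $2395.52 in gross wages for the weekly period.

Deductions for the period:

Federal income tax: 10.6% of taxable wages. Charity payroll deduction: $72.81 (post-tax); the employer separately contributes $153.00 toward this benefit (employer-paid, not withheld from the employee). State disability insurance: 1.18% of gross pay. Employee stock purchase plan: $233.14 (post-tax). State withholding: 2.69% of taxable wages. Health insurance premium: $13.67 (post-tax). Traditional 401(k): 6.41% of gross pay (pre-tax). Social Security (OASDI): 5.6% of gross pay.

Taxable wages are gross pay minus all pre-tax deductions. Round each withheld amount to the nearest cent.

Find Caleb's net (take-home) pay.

$1461.97

Traditional 401(k): $2395.52 × 0.0641 = $153.55
Taxable wages = $2395.52 − $153.55 = $2241.97
State withholding: $2241.97 × 0.0269 = $60.31
Federal income tax: $2241.97 × 0.106 = $237.65
Social Security (OASDI): $2395.52 × 0.056 = $134.15
State disability insurance: $2395.52 × 0.0118 = $28.27
Charity payroll deduction: $72.81
Health insurance premium: $13.67
Employee stock purchase plan: $233.14
(Employer's $153.00 toward charity payroll deduction is not withheld from the employee.)
Total deductions = $153.55 + $60.31 + $237.65 + $134.15 + $28.27 + $72.81 + $13.67 + $233.14 = $933.55
Net pay = $2395.52 − $933.55 = $1461.97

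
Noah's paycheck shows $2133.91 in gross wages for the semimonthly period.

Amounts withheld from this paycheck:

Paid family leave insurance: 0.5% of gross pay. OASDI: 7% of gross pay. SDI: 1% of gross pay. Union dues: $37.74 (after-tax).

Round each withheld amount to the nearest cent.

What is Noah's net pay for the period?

$1914.79

OASDI: $2133.91 × 0.07 = $149.37
SDI: $2133.91 × 0.01 = $21.34
Paid family leave insurance: $2133.91 × 0.005 = $10.67
Union dues: $37.74
Total deductions = $149.37 + $21.34 + $10.67 + $37.74 = $219.12
Net pay = $2133.91 − $219.12 = $1914.79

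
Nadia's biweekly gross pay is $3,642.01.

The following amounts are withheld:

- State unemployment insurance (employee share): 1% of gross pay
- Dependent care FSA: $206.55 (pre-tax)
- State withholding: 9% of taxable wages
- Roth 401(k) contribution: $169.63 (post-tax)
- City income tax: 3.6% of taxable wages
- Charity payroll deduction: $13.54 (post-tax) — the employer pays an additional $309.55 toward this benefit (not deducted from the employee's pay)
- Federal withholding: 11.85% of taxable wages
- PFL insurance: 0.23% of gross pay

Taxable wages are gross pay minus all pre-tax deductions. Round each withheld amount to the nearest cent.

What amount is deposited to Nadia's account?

$2,367.52

Dependent care FSA: $206.55
Taxable wages = $3,642.01 − $206.55 = $3,435.46
Federal withholding: $3,435.46 × 0.1185 = $407.10
State withholding: $3,435.46 × 0.09 = $309.19
City income tax: $3,435.46 × 0.036 = $123.68
PFL insurance: $3,642.01 × 0.0023 = $8.38
State unemployment insurance (employee share): $3,642.01 × 0.01 = $36.42
Charity payroll deduction: $13.54
Roth 401(k) contribution: $169.63
(Employer's $309.55 toward charity payroll deduction is not withheld from the employee.)
Total deductions = $206.55 + $407.10 + $309.19 + $123.68 + $8.38 + $36.42 + $13.54 + $169.63 = $1,274.49
Net pay = $3,642.01 − $1,274.49 = $2,367.52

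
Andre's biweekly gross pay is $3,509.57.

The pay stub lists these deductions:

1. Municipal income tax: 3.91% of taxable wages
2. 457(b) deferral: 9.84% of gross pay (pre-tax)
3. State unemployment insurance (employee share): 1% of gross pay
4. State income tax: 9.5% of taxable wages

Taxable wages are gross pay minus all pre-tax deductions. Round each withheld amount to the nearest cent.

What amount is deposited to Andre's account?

457(b) deferral: $3,509.57 × 0.0984 = $345.34
Taxable wages = $3,509.57 − $345.34 = $3,164.23
Municipal income tax: $3,164.23 × 0.0391 = $123.72
State income tax: $3,164.23 × 0.095 = $300.60
State unemployment insurance (employee share): $3,509.57 × 0.01 = $35.10
Total deductions = $345.34 + $123.72 + $300.60 + $35.10 = $804.76
Net pay = $3,509.57 − $804.76 = $2,704.81

$2,704.81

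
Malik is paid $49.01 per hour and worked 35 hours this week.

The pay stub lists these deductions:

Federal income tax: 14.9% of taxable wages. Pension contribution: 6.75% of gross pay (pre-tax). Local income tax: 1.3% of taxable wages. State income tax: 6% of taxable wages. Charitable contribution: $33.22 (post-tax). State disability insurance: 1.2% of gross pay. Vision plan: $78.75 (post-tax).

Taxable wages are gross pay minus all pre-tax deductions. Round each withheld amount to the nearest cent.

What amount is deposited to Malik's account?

Gross pay: 35 × $49.01 = $1,715.35
Pension contribution: $1,715.35 × 0.0675 = $115.79
Taxable wages = $1,715.35 − $115.79 = $1,599.56
Federal income tax: $1,599.56 × 0.149 = $238.33
State income tax: $1,599.56 × 0.06 = $95.97
Local income tax: $1,599.56 × 0.013 = $20.79
State disability insurance: $1,715.35 × 0.012 = $20.58
Vision plan: $78.75
Charitable contribution: $33.22
Total deductions = $115.79 + $238.33 + $95.97 + $20.79 + $20.58 + $78.75 + $33.22 = $603.43
Net pay = $1,715.35 − $603.43 = $1,111.92

$1,111.92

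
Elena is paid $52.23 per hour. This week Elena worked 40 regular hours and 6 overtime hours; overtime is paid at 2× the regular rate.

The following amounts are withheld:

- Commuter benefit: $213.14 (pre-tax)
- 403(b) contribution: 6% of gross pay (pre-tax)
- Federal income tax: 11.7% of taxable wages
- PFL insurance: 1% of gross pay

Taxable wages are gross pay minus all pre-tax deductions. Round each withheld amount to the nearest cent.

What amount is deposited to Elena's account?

$2,038.94

Regular pay: 40 × $52.23 = $2,089.20
Overtime pay: 6 × $52.23 × 2 = $626.76
Gross pay = $2,089.20 + $626.76 = $2,715.96
403(b) contribution: $2,715.96 × 0.06 = $162.96
Commuter benefit: $213.14
Pre-tax total = $162.96 + $213.14 = $376.10
Taxable wages = $2,715.96 − $376.10 = $2,339.86
Federal income tax: $2,339.86 × 0.117 = $273.76
PFL insurance: $2,715.96 × 0.01 = $27.16
Total deductions = $162.96 + $213.14 + $273.76 + $27.16 = $677.02
Net pay = $2,715.96 − $677.02 = $2,038.94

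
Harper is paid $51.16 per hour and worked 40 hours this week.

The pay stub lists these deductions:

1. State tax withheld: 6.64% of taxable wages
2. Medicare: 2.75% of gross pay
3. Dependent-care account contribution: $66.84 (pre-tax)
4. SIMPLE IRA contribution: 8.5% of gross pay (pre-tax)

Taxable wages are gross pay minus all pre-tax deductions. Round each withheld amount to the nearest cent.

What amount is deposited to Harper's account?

$1,629.45

Gross pay: 40 × $51.16 = $2,046.40
Dependent-care account contribution: $66.84
SIMPLE IRA contribution: $2,046.40 × 0.085 = $173.94
Pre-tax total = $66.84 + $173.94 = $240.78
Taxable wages = $2,046.40 − $240.78 = $1,805.62
State tax withheld: $1,805.62 × 0.0664 = $119.89
Medicare: $2,046.40 × 0.0275 = $56.28
Total deductions = $66.84 + $173.94 + $119.89 + $56.28 = $416.95
Net pay = $2,046.40 − $416.95 = $1,629.45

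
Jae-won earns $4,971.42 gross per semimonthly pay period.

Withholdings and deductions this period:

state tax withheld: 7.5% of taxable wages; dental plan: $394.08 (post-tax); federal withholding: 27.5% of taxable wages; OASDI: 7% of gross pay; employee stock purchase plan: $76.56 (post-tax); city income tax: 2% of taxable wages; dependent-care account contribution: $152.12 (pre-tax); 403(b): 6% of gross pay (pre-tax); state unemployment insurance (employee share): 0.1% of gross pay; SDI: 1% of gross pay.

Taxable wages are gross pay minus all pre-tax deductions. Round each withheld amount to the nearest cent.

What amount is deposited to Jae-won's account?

$1,974.91

403(b): $4,971.42 × 0.06 = $298.29
Dependent-care account contribution: $152.12
Pre-tax total = $298.29 + $152.12 = $450.41
Taxable wages = $4,971.42 − $450.41 = $4,521.01
City income tax: $4,521.01 × 0.02 = $90.42
Federal withholding: $4,521.01 × 0.275 = $1,243.28
State tax withheld: $4,521.01 × 0.075 = $339.08
OASDI: $4,971.42 × 0.07 = $348.00
SDI: $4,971.42 × 0.01 = $49.71
State unemployment insurance (employee share): $4,971.42 × 0.001 = $4.97
Dental plan: $394.08
Employee stock purchase plan: $76.56
Total deductions = $298.29 + $152.12 + $90.42 + $1,243.28 + $339.08 + $348.00 + $49.71 + $4.97 + $394.08 + $76.56 = $2,996.51
Net pay = $4,971.42 − $2,996.51 = $1,974.91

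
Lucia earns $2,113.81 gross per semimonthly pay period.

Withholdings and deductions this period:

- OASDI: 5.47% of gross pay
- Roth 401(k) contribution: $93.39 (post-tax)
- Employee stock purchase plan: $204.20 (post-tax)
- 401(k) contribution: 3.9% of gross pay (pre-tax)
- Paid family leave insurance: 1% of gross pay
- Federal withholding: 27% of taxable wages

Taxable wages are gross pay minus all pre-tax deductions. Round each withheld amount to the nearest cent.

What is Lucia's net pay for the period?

$1,048.54

401(k) contribution: $2,113.81 × 0.039 = $82.44
Taxable wages = $2,113.81 − $82.44 = $2,031.37
Federal withholding: $2,031.37 × 0.27 = $548.47
Paid family leave insurance: $2,113.81 × 0.01 = $21.14
OASDI: $2,113.81 × 0.0547 = $115.63
Roth 401(k) contribution: $93.39
Employee stock purchase plan: $204.20
Total deductions = $82.44 + $548.47 + $21.14 + $115.63 + $93.39 + $204.20 = $1,065.27
Net pay = $2,113.81 − $1,065.27 = $1,048.54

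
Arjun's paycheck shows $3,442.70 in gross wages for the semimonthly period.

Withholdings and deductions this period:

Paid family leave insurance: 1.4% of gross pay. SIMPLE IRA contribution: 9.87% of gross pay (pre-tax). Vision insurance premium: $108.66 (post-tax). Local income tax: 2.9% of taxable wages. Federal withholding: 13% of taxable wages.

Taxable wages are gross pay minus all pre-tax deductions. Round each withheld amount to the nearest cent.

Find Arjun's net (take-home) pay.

SIMPLE IRA contribution: $3,442.70 × 0.0987 = $339.79
Taxable wages = $3,442.70 − $339.79 = $3,102.91
Local income tax: $3,102.91 × 0.029 = $89.98
Federal withholding: $3,102.91 × 0.13 = $403.38
Paid family leave insurance: $3,442.70 × 0.014 = $48.20
Vision insurance premium: $108.66
Total deductions = $339.79 + $89.98 + $403.38 + $48.20 + $108.66 = $990.01
Net pay = $3,442.70 − $990.01 = $2,452.69

$2,452.69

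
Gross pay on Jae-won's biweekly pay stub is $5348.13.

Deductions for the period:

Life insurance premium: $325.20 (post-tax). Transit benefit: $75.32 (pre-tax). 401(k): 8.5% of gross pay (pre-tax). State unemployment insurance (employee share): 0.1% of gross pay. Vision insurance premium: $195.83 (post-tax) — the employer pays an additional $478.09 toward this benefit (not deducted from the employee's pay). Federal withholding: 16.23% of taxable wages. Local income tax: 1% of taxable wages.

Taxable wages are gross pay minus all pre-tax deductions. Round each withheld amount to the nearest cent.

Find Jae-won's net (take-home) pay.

$3461.66

Transit benefit: $75.32
401(k): $5348.13 × 0.085 = $454.59
Pre-tax total = $75.32 + $454.59 = $529.91
Taxable wages = $5348.13 − $529.91 = $4818.22
Federal withholding: $4818.22 × 0.1623 = $782.00
Local income tax: $4818.22 × 0.01 = $48.18
State unemployment insurance (employee share): $5348.13 × 0.001 = $5.35
Vision insurance premium: $195.83
Life insurance premium: $325.20
(Employer's $478.09 toward vision insurance premium is not withheld from the employee.)
Total deductions = $75.32 + $454.59 + $782.00 + $48.18 + $5.35 + $195.83 + $325.20 = $1886.47
Net pay = $5348.13 − $1886.47 = $3461.66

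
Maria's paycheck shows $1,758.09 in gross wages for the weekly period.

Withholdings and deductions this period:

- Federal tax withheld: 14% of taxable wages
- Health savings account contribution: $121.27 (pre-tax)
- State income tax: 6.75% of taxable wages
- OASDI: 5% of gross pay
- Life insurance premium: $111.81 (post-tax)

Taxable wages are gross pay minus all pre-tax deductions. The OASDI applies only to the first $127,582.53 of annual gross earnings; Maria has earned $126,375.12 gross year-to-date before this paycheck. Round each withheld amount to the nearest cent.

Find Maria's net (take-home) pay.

$1,125.00

Health savings account contribution: $121.27
Taxable wages = $1,758.09 − $121.27 = $1,636.82
Federal tax withheld: $1,636.82 × 0.14 = $229.15
State income tax: $1,636.82 × 0.0675 = $110.49
OASDI: only $127,582.53 − $126,375.12 = $1,207.41 of this check is subject → $1,207.41 × 0.05 = $60.37
Life insurance premium: $111.81
Total deductions = $121.27 + $229.15 + $110.49 + $60.37 + $111.81 = $633.09
Net pay = $1,758.09 − $633.09 = $1,125.00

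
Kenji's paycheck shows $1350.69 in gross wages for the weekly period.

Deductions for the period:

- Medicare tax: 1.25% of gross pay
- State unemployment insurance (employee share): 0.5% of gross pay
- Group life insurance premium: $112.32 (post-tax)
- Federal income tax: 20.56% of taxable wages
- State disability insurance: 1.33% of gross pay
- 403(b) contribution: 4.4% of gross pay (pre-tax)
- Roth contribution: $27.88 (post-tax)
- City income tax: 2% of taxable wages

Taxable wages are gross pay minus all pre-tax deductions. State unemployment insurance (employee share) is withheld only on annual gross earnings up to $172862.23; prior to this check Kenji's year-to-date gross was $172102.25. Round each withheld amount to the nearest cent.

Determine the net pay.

$821.11

403(b) contribution: $1350.69 × 0.044 = $59.43
Taxable wages = $1350.69 − $59.43 = $1291.26
City income tax: $1291.26 × 0.02 = $25.83
Federal income tax: $1291.26 × 0.2056 = $265.48
State unemployment insurance (employee share): only $172862.23 − $172102.25 = $759.98 of this check is subject → $759.98 × 0.005 = $3.80
Medicare tax: $1350.69 × 0.0125 = $16.88
State disability insurance: $1350.69 × 0.0133 = $17.96
Group life insurance premium: $112.32
Roth contribution: $27.88
Total deductions = $59.43 + $25.83 + $265.48 + $3.80 + $16.88 + $17.96 + $112.32 + $27.88 = $529.58
Net pay = $1350.69 − $529.58 = $821.11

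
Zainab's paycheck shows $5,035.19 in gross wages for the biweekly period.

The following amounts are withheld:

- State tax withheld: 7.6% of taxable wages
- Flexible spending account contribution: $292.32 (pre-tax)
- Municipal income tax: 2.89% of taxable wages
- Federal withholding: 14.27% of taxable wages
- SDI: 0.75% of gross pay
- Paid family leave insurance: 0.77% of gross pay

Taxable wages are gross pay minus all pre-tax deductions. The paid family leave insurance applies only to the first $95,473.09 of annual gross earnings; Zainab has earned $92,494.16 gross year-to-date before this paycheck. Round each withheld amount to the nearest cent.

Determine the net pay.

Flexible spending account contribution: $292.32
Taxable wages = $5,035.19 − $292.32 = $4,742.87
Federal withholding: $4,742.87 × 0.1427 = $676.81
State tax withheld: $4,742.87 × 0.076 = $360.46
Municipal income tax: $4,742.87 × 0.0289 = $137.07
Paid family leave insurance: only $95,473.09 − $92,494.16 = $2,978.93 of this check is subject → $2,978.93 × 0.0077 = $22.94
SDI: $5,035.19 × 0.0075 = $37.76
Total deductions = $292.32 + $676.81 + $360.46 + $137.07 + $22.94 + $37.76 = $1,527.36
Net pay = $5,035.19 − $1,527.36 = $3,507.83

$3,507.83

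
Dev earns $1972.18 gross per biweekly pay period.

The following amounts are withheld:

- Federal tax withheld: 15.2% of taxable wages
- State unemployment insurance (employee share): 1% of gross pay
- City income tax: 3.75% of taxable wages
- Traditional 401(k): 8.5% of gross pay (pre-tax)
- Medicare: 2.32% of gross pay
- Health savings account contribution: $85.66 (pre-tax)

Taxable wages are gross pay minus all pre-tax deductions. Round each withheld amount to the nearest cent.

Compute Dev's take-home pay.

$1327.68

Health savings account contribution: $85.66
Traditional 401(k): $1972.18 × 0.085 = $167.64
Pre-tax total = $85.66 + $167.64 = $253.30
Taxable wages = $1972.18 − $253.30 = $1718.88
City income tax: $1718.88 × 0.0375 = $64.46
Federal tax withheld: $1718.88 × 0.152 = $261.27
State unemployment insurance (employee share): $1972.18 × 0.01 = $19.72
Medicare: $1972.18 × 0.0232 = $45.75
Total deductions = $85.66 + $167.64 + $64.46 + $261.27 + $19.72 + $45.75 = $644.50
Net pay = $1972.18 − $644.50 = $1327.68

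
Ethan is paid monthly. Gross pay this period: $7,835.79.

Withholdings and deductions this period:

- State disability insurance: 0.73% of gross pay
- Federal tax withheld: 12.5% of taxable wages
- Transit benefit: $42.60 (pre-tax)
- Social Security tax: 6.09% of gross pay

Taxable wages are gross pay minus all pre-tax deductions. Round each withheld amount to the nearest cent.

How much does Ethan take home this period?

$6,284.64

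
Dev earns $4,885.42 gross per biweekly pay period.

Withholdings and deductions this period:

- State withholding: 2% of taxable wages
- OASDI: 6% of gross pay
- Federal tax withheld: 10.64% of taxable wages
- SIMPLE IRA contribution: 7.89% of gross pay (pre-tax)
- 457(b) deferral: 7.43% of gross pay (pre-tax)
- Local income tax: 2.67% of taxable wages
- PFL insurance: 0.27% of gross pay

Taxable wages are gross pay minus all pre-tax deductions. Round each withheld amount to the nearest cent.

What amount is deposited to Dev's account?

457(b) deferral: $4,885.42 × 0.0743 = $362.99
SIMPLE IRA contribution: $4,885.42 × 0.0789 = $385.46
Pre-tax total = $362.99 + $385.46 = $748.45
Taxable wages = $4,885.42 − $748.45 = $4,136.97
Federal tax withheld: $4,136.97 × 0.1064 = $440.17
State withholding: $4,136.97 × 0.02 = $82.74
Local income tax: $4,136.97 × 0.0267 = $110.46
OASDI: $4,885.42 × 0.06 = $293.13
PFL insurance: $4,885.42 × 0.0027 = $13.19
Total deductions = $362.99 + $385.46 + $440.17 + $82.74 + $110.46 + $293.13 + $13.19 = $1,688.14
Net pay = $4,885.42 − $1,688.14 = $3,197.28

$3,197.28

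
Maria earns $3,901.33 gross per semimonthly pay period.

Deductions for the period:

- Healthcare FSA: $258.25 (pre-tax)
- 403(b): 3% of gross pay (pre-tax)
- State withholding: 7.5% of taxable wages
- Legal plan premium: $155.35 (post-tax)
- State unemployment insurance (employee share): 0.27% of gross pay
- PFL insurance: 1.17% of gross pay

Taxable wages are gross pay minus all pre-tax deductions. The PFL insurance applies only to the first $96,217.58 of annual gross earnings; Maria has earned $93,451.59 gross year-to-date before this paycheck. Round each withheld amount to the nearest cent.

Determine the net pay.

403(b): $3,901.33 × 0.03 = $117.04
Healthcare FSA: $258.25
Pre-tax total = $117.04 + $258.25 = $375.29
Taxable wages = $3,901.33 − $375.29 = $3,526.04
State withholding: $3,526.04 × 0.075 = $264.45
PFL insurance: only $96,217.58 − $93,451.59 = $2,765.99 of this check is subject → $2,765.99 × 0.0117 = $32.36
State unemployment insurance (employee share): $3,901.33 × 0.0027 = $10.53
Legal plan premium: $155.35
Total deductions = $117.04 + $258.25 + $264.45 + $32.36 + $10.53 + $155.35 = $837.98
Net pay = $3,901.33 − $837.98 = $3,063.35

$3,063.35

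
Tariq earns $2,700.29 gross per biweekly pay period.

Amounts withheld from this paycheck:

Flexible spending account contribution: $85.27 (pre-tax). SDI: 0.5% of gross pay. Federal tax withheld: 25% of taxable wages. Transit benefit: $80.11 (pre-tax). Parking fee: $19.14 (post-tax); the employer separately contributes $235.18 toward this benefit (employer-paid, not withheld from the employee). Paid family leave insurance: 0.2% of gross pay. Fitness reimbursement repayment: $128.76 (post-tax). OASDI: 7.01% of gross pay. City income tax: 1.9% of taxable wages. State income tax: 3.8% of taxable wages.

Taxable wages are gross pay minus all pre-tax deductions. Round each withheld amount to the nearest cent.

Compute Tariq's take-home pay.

$1,400.60

Transit benefit: $80.11
Flexible spending account contribution: $85.27
Pre-tax total = $80.11 + $85.27 = $165.38
Taxable wages = $2,700.29 − $165.38 = $2,534.91
State income tax: $2,534.91 × 0.038 = $96.33
Federal tax withheld: $2,534.91 × 0.25 = $633.73
City income tax: $2,534.91 × 0.019 = $48.16
OASDI: $2,700.29 × 0.0701 = $189.29
Paid family leave insurance: $2,700.29 × 0.002 = $5.40
SDI: $2,700.29 × 0.005 = $13.50
Fitness reimbursement repayment: $128.76
Parking fee: $19.14
(Employer's $235.18 toward parking fee is not withheld from the employee.)
Total deductions = $80.11 + $85.27 + $96.33 + $633.73 + $48.16 + $189.29 + $5.40 + $13.50 + $128.76 + $19.14 = $1,299.69
Net pay = $2,700.29 − $1,299.69 = $1,400.60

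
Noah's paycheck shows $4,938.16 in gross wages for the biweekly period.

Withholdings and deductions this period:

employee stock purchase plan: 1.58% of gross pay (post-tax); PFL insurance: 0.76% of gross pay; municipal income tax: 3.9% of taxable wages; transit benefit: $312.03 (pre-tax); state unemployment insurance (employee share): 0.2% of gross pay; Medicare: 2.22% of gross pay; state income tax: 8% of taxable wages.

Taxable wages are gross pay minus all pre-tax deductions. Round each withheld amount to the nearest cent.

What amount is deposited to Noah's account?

Transit benefit: $312.03
Taxable wages = $4,938.16 − $312.03 = $4,626.13
Municipal income tax: $4,626.13 × 0.039 = $180.42
State income tax: $4,626.13 × 0.08 = $370.09
PFL insurance: $4,938.16 × 0.0076 = $37.53
Medicare: $4,938.16 × 0.0222 = $109.63
State unemployment insurance (employee share): $4,938.16 × 0.002 = $9.88
Employee stock purchase plan: $4,938.16 × 0.0158 = $78.02
Total deductions = $312.03 + $180.42 + $370.09 + $37.53 + $109.63 + $9.88 + $78.02 = $1,097.60
Net pay = $4,938.16 − $1,097.60 = $3,840.56

$3,840.56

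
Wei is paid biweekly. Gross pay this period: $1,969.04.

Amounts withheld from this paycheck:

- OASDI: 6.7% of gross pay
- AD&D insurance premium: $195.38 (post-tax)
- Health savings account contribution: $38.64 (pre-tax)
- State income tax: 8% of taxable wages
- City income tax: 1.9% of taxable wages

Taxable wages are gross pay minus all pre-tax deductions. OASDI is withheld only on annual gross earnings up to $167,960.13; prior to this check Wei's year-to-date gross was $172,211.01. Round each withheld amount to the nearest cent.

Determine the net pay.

Health savings account contribution: $38.64
Taxable wages = $1,969.04 − $38.64 = $1,930.40
City income tax: $1,930.40 × 0.019 = $36.68
State income tax: $1,930.40 × 0.08 = $154.43
OASDI: annual cap $167,960.13 already reached (YTD $172,211.01), so $0.00
AD&D insurance premium: $195.38
Total deductions = $38.64 + $36.68 + $154.43 + $0.00 + $195.38 = $425.13
Net pay = $1,969.04 − $425.13 = $1,543.91

$1,543.91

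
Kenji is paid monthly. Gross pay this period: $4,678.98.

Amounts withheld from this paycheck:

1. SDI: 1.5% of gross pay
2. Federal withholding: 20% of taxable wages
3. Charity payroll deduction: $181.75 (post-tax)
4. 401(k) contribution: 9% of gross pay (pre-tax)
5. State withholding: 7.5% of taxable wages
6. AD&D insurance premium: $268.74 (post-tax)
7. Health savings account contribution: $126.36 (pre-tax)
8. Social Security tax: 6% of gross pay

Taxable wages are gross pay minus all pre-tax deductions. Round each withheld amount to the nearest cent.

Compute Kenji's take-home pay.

$2,193.94

Health savings account contribution: $126.36
401(k) contribution: $4,678.98 × 0.09 = $421.11
Pre-tax total = $126.36 + $421.11 = $547.47
Taxable wages = $4,678.98 − $547.47 = $4,131.51
Federal withholding: $4,131.51 × 0.2 = $826.30
State withholding: $4,131.51 × 0.075 = $309.86
Social Security tax: $4,678.98 × 0.06 = $280.74
SDI: $4,678.98 × 0.015 = $70.18
Charity payroll deduction: $181.75
AD&D insurance premium: $268.74
Total deductions = $126.36 + $421.11 + $826.30 + $309.86 + $280.74 + $70.18 + $181.75 + $268.74 = $2,485.04
Net pay = $4,678.98 − $2,485.04 = $2,193.94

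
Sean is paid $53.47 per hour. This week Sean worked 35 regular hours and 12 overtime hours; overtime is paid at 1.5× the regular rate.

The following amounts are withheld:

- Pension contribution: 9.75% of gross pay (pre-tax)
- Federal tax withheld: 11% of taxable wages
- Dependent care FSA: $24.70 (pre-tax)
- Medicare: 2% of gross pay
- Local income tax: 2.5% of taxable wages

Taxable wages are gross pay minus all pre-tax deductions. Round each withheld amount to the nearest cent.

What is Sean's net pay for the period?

$2,134.28

Regular pay: 35 × $53.47 = $1,871.45
Overtime pay: 12 × $53.47 × 1.5 = $962.46
Gross pay = $1,871.45 + $962.46 = $2,833.91
Pension contribution: $2,833.91 × 0.0975 = $276.31
Dependent care FSA: $24.70
Pre-tax total = $276.31 + $24.70 = $301.01
Taxable wages = $2,833.91 − $301.01 = $2,532.90
Local income tax: $2,532.90 × 0.025 = $63.32
Federal tax withheld: $2,532.90 × 0.11 = $278.62
Medicare: $2,833.91 × 0.02 = $56.68
Total deductions = $276.31 + $24.70 + $63.32 + $278.62 + $56.68 = $699.63
Net pay = $2,833.91 − $699.63 = $2,134.28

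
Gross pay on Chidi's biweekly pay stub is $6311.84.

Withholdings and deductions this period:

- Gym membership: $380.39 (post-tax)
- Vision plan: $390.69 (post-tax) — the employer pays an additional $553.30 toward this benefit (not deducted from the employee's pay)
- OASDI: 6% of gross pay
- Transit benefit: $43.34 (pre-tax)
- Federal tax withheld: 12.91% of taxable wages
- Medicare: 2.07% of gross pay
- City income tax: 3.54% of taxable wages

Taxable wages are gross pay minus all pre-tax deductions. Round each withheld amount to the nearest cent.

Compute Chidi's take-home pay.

$3956.89

Transit benefit: $43.34
Taxable wages = $6311.84 − $43.34 = $6268.50
City income tax: $6268.50 × 0.0354 = $221.90
Federal tax withheld: $6268.50 × 0.1291 = $809.26
Medicare: $6311.84 × 0.0207 = $130.66
OASDI: $6311.84 × 0.06 = $378.71
Vision plan: $390.69
Gym membership: $380.39
(Employer's $553.30 toward vision plan is not withheld from the employee.)
Total deductions = $43.34 + $221.90 + $809.26 + $130.66 + $378.71 + $390.69 + $380.39 = $2354.95
Net pay = $6311.84 − $2354.95 = $3956.89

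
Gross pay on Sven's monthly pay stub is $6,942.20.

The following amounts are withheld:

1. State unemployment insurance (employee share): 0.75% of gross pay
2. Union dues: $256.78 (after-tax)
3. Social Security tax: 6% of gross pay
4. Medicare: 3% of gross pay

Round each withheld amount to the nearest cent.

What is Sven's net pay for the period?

$6,008.55

State unemployment insurance (employee share): $6,942.20 × 0.0075 = $52.07
Social Security tax: $6,942.20 × 0.06 = $416.53
Medicare: $6,942.20 × 0.03 = $208.27
Union dues: $256.78
Total deductions = $52.07 + $416.53 + $208.27 + $256.78 = $933.65
Net pay = $6,942.20 − $933.65 = $6,008.55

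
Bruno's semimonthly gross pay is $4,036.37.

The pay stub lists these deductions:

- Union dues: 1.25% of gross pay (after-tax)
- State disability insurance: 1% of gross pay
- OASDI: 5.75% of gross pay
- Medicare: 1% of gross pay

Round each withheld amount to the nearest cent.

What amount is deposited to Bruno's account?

State disability insurance: $4,036.37 × 0.01 = $40.36
Medicare: $4,036.37 × 0.01 = $40.36
OASDI: $4,036.37 × 0.0575 = $232.09
Union dues: $4,036.37 × 0.0125 = $50.45
Total deductions = $40.36 + $40.36 + $232.09 + $50.45 = $363.26
Net pay = $4,036.37 − $363.26 = $3,673.11

$3,673.11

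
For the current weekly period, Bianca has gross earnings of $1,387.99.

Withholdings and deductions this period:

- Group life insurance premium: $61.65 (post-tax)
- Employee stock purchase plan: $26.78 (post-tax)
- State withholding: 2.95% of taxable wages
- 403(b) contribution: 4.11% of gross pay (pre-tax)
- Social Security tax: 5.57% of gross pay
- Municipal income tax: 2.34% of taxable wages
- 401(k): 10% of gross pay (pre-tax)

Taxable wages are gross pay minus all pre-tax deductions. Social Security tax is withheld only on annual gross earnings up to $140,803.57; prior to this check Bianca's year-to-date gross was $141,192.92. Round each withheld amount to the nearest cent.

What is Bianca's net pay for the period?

403(b) contribution: $1,387.99 × 0.0411 = $57.05
401(k): $1,387.99 × 0.1 = $138.80
Pre-tax total = $57.05 + $138.80 = $195.85
Taxable wages = $1,387.99 − $195.85 = $1,192.14
State withholding: $1,192.14 × 0.0295 = $35.17
Municipal income tax: $1,192.14 × 0.0234 = $27.90
Social Security tax: annual cap $140,803.57 already reached (YTD $141,192.92), so $0.00
Employee stock purchase plan: $26.78
Group life insurance premium: $61.65
Total deductions = $57.05 + $138.80 + $35.17 + $27.90 + $0.00 + $26.78 + $61.65 = $347.35
Net pay = $1,387.99 − $347.35 = $1,040.64

$1,040.64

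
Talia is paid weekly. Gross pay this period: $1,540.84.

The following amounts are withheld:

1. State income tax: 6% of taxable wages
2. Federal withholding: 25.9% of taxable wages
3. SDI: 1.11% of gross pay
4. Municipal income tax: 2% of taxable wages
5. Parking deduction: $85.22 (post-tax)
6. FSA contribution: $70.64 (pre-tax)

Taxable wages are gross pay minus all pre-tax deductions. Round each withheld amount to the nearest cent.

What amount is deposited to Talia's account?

FSA contribution: $70.64
Taxable wages = $1,540.84 − $70.64 = $1,470.20
Federal withholding: $1,470.20 × 0.259 = $380.78
Municipal income tax: $1,470.20 × 0.02 = $29.40
State income tax: $1,470.20 × 0.06 = $88.21
SDI: $1,540.84 × 0.0111 = $17.10
Parking deduction: $85.22
Total deductions = $70.64 + $380.78 + $29.40 + $88.21 + $17.10 + $85.22 = $671.35
Net pay = $1,540.84 − $671.35 = $869.49

$869.49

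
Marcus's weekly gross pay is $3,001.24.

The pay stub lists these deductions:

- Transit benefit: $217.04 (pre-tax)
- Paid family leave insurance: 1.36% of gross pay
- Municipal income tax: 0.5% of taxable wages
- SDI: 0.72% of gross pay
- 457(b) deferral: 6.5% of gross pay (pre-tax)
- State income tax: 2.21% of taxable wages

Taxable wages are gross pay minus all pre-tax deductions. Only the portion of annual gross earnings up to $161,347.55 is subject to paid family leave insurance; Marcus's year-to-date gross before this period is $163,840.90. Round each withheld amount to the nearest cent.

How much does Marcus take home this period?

Transit benefit: $217.04
457(b) deferral: $3,001.24 × 0.065 = $195.08
Pre-tax total = $217.04 + $195.08 = $412.12
Taxable wages = $3,001.24 − $412.12 = $2,589.12
State income tax: $2,589.12 × 0.0221 = $57.22
Municipal income tax: $2,589.12 × 0.005 = $12.95
Paid family leave insurance: annual cap $161,347.55 already reached (YTD $163,840.90), so $0.00
SDI: $3,001.24 × 0.0072 = $21.61
Total deductions = $217.04 + $195.08 + $57.22 + $12.95 + $0.00 + $21.61 = $503.90
Net pay = $3,001.24 − $503.90 = $2,497.34

$2,497.34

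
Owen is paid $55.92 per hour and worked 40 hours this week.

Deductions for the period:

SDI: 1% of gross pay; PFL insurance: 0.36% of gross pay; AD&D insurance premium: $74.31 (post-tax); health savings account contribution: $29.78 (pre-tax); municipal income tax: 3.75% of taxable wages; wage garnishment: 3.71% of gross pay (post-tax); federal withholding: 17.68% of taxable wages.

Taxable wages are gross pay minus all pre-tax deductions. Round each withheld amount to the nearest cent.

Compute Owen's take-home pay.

$1,546.34

Gross pay: 40 × $55.92 = $2,236.80
Health savings account contribution: $29.78
Taxable wages = $2,236.80 − $29.78 = $2,207.02
Federal withholding: $2,207.02 × 0.1768 = $390.20
Municipal income tax: $2,207.02 × 0.0375 = $82.76
PFL insurance: $2,236.80 × 0.0036 = $8.05
SDI: $2,236.80 × 0.01 = $22.37
Wage garnishment: $2,236.80 × 0.0371 = $82.99
AD&D insurance premium: $74.31
Total deductions = $29.78 + $390.20 + $82.76 + $8.05 + $22.37 + $82.99 + $74.31 = $690.46
Net pay = $2,236.80 − $690.46 = $1,546.34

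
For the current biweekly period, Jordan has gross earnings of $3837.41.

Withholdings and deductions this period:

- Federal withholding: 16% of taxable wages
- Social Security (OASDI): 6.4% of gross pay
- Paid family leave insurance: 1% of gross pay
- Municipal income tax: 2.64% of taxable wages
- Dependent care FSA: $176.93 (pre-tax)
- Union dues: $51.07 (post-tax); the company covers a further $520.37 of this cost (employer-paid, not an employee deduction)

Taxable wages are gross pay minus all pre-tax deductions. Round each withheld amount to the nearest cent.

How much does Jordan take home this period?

$2643.13

Dependent care FSA: $176.93
Taxable wages = $3837.41 − $176.93 = $3660.48
Federal withholding: $3660.48 × 0.16 = $585.68
Municipal income tax: $3660.48 × 0.0264 = $96.64
Paid family leave insurance: $3837.41 × 0.01 = $38.37
Social Security (OASDI): $3837.41 × 0.064 = $245.59
Union dues: $51.07
(Employer's $520.37 toward union dues is not withheld from the employee.)
Total deductions = $176.93 + $585.68 + $96.64 + $38.37 + $245.59 + $51.07 = $1194.28
Net pay = $3837.41 − $1194.28 = $2643.13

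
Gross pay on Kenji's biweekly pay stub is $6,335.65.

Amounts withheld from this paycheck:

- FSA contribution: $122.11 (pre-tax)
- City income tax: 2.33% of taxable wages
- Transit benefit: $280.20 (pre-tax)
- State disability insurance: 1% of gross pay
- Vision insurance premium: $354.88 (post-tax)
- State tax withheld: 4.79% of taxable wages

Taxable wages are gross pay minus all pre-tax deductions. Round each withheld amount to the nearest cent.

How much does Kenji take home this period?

FSA contribution: $122.11
Transit benefit: $280.20
Pre-tax total = $122.11 + $280.20 = $402.31
Taxable wages = $6,335.65 − $402.31 = $5,933.34
City income tax: $5,933.34 × 0.0233 = $138.25
State tax withheld: $5,933.34 × 0.0479 = $284.21
State disability insurance: $6,335.65 × 0.01 = $63.36
Vision insurance premium: $354.88
Total deductions = $122.11 + $280.20 + $138.25 + $284.21 + $63.36 + $354.88 = $1,243.01
Net pay = $6,335.65 − $1,243.01 = $5,092.64

$5,092.64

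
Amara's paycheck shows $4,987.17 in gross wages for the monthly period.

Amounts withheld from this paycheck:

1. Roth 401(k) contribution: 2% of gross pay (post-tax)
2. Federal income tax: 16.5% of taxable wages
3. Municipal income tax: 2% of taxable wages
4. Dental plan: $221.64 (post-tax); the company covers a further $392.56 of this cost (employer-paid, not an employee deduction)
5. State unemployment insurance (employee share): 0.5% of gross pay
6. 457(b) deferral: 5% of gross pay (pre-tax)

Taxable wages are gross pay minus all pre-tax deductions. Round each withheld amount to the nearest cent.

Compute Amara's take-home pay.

$3,514.99

457(b) deferral: $4,987.17 × 0.05 = $249.36
Taxable wages = $4,987.17 − $249.36 = $4,737.81
Federal income tax: $4,737.81 × 0.165 = $781.74
Municipal income tax: $4,737.81 × 0.02 = $94.76
State unemployment insurance (employee share): $4,987.17 × 0.005 = $24.94
Roth 401(k) contribution: $4,987.17 × 0.02 = $99.74
Dental plan: $221.64
(Employer's $392.56 toward dental plan is not withheld from the employee.)
Total deductions = $249.36 + $781.74 + $94.76 + $24.94 + $99.74 + $221.64 = $1,472.18
Net pay = $4,987.17 − $1,472.18 = $3,514.99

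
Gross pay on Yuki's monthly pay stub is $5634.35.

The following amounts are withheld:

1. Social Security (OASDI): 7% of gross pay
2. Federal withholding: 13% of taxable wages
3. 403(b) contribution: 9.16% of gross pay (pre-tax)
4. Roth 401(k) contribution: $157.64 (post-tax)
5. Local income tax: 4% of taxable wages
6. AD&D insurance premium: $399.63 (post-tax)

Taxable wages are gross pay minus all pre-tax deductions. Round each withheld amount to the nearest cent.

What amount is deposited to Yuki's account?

403(b) contribution: $5634.35 × 0.0916 = $516.11
Taxable wages = $5634.35 − $516.11 = $5118.24
Local income tax: $5118.24 × 0.04 = $204.73
Federal withholding: $5118.24 × 0.13 = $665.37
Social Security (OASDI): $5634.35 × 0.07 = $394.40
AD&D insurance premium: $399.63
Roth 401(k) contribution: $157.64
Total deductions = $516.11 + $204.73 + $665.37 + $394.40 + $399.63 + $157.64 = $2337.88
Net pay = $5634.35 − $2337.88 = $3296.47

$3296.47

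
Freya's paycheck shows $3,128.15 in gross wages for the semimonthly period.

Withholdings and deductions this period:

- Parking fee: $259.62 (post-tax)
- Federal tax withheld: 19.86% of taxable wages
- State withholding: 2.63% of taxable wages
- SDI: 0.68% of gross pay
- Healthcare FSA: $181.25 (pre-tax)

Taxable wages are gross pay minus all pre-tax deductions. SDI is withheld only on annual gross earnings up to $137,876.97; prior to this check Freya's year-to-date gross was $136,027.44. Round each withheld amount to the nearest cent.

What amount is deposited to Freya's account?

Healthcare FSA: $181.25
Taxable wages = $3,128.15 − $181.25 = $2,946.90
State withholding: $2,946.90 × 0.0263 = $77.50
Federal tax withheld: $2,946.90 × 0.1986 = $585.25
SDI: only $137,876.97 − $136,027.44 = $1,849.53 of this check is subject → $1,849.53 × 0.0068 = $12.58
Parking fee: $259.62
Total deductions = $181.25 + $77.50 + $585.25 + $12.58 + $259.62 = $1,116.20
Net pay = $3,128.15 − $1,116.20 = $2,011.95

$2,011.95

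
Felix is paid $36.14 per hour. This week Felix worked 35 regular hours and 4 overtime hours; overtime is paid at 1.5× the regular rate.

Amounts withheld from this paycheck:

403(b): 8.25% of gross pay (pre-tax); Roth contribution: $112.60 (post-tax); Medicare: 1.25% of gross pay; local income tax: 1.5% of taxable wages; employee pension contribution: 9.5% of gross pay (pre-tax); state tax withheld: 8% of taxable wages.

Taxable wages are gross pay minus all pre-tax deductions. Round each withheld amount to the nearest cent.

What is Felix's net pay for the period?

$971.83

Regular pay: 35 × $36.14 = $1,264.90
Overtime pay: 4 × $36.14 × 1.5 = $216.84
Gross pay = $1,264.90 + $216.84 = $1,481.74
Employee pension contribution: $1,481.74 × 0.095 = $140.77
403(b): $1,481.74 × 0.0825 = $122.24
Pre-tax total = $140.77 + $122.24 = $263.01
Taxable wages = $1,481.74 − $263.01 = $1,218.73
State tax withheld: $1,218.73 × 0.08 = $97.50
Local income tax: $1,218.73 × 0.015 = $18.28
Medicare: $1,481.74 × 0.0125 = $18.52
Roth contribution: $112.60
Total deductions = $140.77 + $122.24 + $97.50 + $18.28 + $18.52 + $112.60 = $509.91
Net pay = $1,481.74 − $509.91 = $971.83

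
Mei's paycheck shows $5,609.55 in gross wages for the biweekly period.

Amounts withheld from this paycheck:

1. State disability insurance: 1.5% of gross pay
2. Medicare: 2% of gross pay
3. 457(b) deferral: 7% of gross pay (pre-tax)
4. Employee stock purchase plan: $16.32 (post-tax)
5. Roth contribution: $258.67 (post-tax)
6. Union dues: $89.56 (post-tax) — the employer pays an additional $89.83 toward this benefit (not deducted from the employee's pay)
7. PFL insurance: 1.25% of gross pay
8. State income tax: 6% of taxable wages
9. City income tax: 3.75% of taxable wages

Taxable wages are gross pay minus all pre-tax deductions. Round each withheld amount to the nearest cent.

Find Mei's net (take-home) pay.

$4,077.24

457(b) deferral: $5,609.55 × 0.07 = $392.67
Taxable wages = $5,609.55 − $392.67 = $5,216.88
City income tax: $5,216.88 × 0.0375 = $195.63
State income tax: $5,216.88 × 0.06 = $313.01
Medicare: $5,609.55 × 0.02 = $112.19
PFL insurance: $5,609.55 × 0.0125 = $70.12
State disability insurance: $5,609.55 × 0.015 = $84.14
Union dues: $89.56
Employee stock purchase plan: $16.32
Roth contribution: $258.67
(Employer's $89.83 toward union dues is not withheld from the employee.)
Total deductions = $392.67 + $195.63 + $313.01 + $112.19 + $70.12 + $84.14 + $89.56 + $16.32 + $258.67 = $1,532.31
Net pay = $5,609.55 − $1,532.31 = $4,077.24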